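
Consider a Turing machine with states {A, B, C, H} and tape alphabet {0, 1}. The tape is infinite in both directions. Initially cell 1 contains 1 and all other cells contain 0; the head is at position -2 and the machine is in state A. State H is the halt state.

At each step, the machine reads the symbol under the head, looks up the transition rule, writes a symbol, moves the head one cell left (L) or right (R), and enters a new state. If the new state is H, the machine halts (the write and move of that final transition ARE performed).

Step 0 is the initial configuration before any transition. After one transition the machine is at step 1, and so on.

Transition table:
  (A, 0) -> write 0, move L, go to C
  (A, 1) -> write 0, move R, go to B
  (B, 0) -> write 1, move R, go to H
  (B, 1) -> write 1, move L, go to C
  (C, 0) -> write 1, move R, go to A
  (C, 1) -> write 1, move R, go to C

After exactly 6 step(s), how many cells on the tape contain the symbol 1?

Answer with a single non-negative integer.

Step 1: in state A at pos -2, read 0 -> (A,0)->write 0,move L,goto C. Now: state=C, head=-3, tape[-4..2]=0000010 (head:  ^)
Step 2: in state C at pos -3, read 0 -> (C,0)->write 1,move R,goto A. Now: state=A, head=-2, tape[-4..2]=0100010 (head:   ^)
Step 3: in state A at pos -2, read 0 -> (A,0)->write 0,move L,goto C. Now: state=C, head=-3, tape[-4..2]=0100010 (head:  ^)
Step 4: in state C at pos -3, read 1 -> (C,1)->write 1,move R,goto C. Now: state=C, head=-2, tape[-4..2]=0100010 (head:   ^)
Step 5: in state C at pos -2, read 0 -> (C,0)->write 1,move R,goto A. Now: state=A, head=-1, tape[-4..2]=0110010 (head:    ^)
Step 6: in state A at pos -1, read 0 -> (A,0)->write 0,move L,goto C. Now: state=C, head=-2, tape[-4..2]=0110010 (head:   ^)
Cells containing 1 after step 6: {-3, -2, 1} -> 3 cell(s)

Answer: 3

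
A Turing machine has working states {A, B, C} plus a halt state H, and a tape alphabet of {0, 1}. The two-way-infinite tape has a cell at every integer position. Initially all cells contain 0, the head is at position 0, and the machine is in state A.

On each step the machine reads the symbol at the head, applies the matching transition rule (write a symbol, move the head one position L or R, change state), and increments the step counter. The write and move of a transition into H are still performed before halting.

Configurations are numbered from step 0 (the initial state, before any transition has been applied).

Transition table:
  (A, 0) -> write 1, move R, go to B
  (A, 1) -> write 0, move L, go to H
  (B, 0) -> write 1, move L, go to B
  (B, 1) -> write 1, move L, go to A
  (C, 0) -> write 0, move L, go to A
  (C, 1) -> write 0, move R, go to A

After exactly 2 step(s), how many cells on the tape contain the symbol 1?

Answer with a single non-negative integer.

Answer: 2

Derivation:
Step 1: in state A at pos 0, read 0 -> (A,0)->write 1,move R,goto B. Now: state=B, head=1, tape[-1..2]=0100 (head:   ^)
Step 2: in state B at pos 1, read 0 -> (B,0)->write 1,move L,goto B. Now: state=B, head=0, tape[-1..2]=0110 (head:  ^)
Cells containing 1 after step 2: {0, 1} -> 2 cell(s)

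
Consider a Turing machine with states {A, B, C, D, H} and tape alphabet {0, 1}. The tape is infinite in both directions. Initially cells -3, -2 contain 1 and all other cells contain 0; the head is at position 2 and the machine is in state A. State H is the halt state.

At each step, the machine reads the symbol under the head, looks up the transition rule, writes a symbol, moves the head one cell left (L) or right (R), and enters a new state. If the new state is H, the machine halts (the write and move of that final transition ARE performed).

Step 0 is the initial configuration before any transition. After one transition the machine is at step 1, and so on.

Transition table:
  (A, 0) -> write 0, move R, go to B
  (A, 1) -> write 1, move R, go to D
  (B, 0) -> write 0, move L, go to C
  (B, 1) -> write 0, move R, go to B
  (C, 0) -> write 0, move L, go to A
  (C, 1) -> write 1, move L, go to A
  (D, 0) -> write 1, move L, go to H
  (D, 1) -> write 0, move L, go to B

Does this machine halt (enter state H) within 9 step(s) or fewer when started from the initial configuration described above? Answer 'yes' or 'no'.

Step 1: in state A at pos 2, read 0 -> (A,0)->write 0,move R,goto B. Now: state=B, head=3, tape[-4..4]=011000000 (head:        ^)
Step 2: in state B at pos 3, read 0 -> (B,0)->write 0,move L,goto C. Now: state=C, head=2, tape[-4..4]=011000000 (head:       ^)
Step 3: in state C at pos 2, read 0 -> (C,0)->write 0,move L,goto A. Now: state=A, head=1, tape[-4..4]=011000000 (head:      ^)
Step 4: in state A at pos 1, read 0 -> (A,0)->write 0,move R,goto B. Now: state=B, head=2, tape[-4..4]=011000000 (head:       ^)
Step 5: in state B at pos 2, read 0 -> (B,0)->write 0,move L,goto C. Now: state=C, head=1, tape[-4..4]=011000000 (head:      ^)
Step 6: in state C at pos 1, read 0 -> (C,0)->write 0,move L,goto A. Now: state=A, head=0, tape[-4..4]=011000000 (head:     ^)
Step 7: in state A at pos 0, read 0 -> (A,0)->write 0,move R,goto B. Now: state=B, head=1, tape[-4..4]=011000000 (head:      ^)
Step 8: in state B at pos 1, read 0 -> (B,0)->write 0,move L,goto C. Now: state=C, head=0, tape[-4..4]=011000000 (head:     ^)
Step 9: in state C at pos 0, read 0 -> (C,0)->write 0,move L,goto A. Now: state=A, head=-1, tape[-4..4]=011000000 (head:    ^)
After 9 step(s): state = A (not H) -> not halted within 9 -> no

Answer: no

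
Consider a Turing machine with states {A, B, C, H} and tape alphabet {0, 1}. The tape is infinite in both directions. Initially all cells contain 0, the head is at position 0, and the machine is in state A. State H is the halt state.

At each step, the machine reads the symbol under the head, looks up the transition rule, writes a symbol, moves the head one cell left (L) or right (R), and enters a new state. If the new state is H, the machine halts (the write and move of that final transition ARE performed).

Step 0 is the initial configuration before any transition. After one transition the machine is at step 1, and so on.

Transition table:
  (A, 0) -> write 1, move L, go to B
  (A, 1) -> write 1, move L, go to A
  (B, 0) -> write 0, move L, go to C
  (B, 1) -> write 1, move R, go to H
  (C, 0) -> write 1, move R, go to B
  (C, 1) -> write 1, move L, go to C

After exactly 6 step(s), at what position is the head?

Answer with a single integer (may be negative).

Step 1: in state A at pos 0, read 0 -> (A,0)->write 1,move L,goto B. Now: state=B, head=-1, tape[-2..1]=0010 (head:  ^)
Step 2: in state B at pos -1, read 0 -> (B,0)->write 0,move L,goto C. Now: state=C, head=-2, tape[-3..1]=00010 (head:  ^)
Step 3: in state C at pos -2, read 0 -> (C,0)->write 1,move R,goto B. Now: state=B, head=-1, tape[-3..1]=01010 (head:   ^)
Step 4: in state B at pos -1, read 0 -> (B,0)->write 0,move L,goto C. Now: state=C, head=-2, tape[-3..1]=01010 (head:  ^)
Step 5: in state C at pos -2, read 1 -> (C,1)->write 1,move L,goto C. Now: state=C, head=-3, tape[-4..1]=001010 (head:  ^)
Step 6: in state C at pos -3, read 0 -> (C,0)->write 1,move R,goto B. Now: state=B, head=-2, tape[-4..1]=011010 (head:   ^)

Answer: -2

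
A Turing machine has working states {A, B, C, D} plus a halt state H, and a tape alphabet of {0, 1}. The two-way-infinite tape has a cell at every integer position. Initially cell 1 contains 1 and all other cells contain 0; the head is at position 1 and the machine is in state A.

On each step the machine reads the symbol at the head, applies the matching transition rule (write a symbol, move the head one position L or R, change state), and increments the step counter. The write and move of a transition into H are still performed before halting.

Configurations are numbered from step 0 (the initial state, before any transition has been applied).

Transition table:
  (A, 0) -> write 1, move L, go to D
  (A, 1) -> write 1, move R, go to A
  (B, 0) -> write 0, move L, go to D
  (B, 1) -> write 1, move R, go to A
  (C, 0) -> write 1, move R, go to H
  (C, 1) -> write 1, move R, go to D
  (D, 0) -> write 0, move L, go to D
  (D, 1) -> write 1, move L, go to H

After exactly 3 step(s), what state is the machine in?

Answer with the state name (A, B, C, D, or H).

Answer: H

Derivation:
Step 1: in state A at pos 1, read 1 -> (A,1)->write 1,move R,goto A. Now: state=A, head=2, tape[0..3]=0100 (head:   ^)
Step 2: in state A at pos 2, read 0 -> (A,0)->write 1,move L,goto D. Now: state=D, head=1, tape[0..3]=0110 (head:  ^)
Step 3: in state D at pos 1, read 1 -> (D,1)->write 1,move L,goto H. Now: state=H, head=0, tape[-1..3]=00110 (head:  ^)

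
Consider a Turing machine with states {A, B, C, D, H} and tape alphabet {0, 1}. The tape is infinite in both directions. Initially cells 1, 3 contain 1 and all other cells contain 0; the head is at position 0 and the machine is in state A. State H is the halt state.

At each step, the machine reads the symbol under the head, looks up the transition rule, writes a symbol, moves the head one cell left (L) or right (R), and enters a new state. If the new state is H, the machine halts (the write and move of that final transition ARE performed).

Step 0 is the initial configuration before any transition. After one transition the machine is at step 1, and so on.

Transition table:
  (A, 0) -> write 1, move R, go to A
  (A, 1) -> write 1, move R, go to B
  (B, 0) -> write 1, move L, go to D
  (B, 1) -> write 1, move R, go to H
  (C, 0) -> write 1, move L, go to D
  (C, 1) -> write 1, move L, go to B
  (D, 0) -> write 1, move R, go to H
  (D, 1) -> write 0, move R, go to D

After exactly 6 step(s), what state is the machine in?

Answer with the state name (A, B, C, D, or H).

Step 1: in state A at pos 0, read 0 -> (A,0)->write 1,move R,goto A. Now: state=A, head=1, tape[-1..4]=011010 (head:   ^)
Step 2: in state A at pos 1, read 1 -> (A,1)->write 1,move R,goto B. Now: state=B, head=2, tape[-1..4]=011010 (head:    ^)
Step 3: in state B at pos 2, read 0 -> (B,0)->write 1,move L,goto D. Now: state=D, head=1, tape[-1..4]=011110 (head:   ^)
Step 4: in state D at pos 1, read 1 -> (D,1)->write 0,move R,goto D. Now: state=D, head=2, tape[-1..4]=010110 (head:    ^)
Step 5: in state D at pos 2, read 1 -> (D,1)->write 0,move R,goto D. Now: state=D, head=3, tape[-1..4]=010010 (head:     ^)
Step 6: in state D at pos 3, read 1 -> (D,1)->write 0,move R,goto D. Now: state=D, head=4, tape[-1..5]=0100000 (head:      ^)

Answer: D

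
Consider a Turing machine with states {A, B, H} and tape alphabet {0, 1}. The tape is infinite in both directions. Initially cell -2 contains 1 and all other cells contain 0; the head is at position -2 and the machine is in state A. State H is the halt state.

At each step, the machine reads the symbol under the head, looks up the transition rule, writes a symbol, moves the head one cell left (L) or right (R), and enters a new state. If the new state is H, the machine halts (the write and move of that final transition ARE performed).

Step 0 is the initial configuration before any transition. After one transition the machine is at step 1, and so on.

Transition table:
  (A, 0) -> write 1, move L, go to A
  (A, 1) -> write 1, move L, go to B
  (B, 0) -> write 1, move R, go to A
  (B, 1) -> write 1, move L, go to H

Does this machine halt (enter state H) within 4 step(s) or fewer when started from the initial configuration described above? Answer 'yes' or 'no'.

Answer: yes

Derivation:
Step 1: in state A at pos -2, read 1 -> (A,1)->write 1,move L,goto B. Now: state=B, head=-3, tape[-4..-1]=0010 (head:  ^)
Step 2: in state B at pos -3, read 0 -> (B,0)->write 1,move R,goto A. Now: state=A, head=-2, tape[-4..-1]=0110 (head:   ^)
Step 3: in state A at pos -2, read 1 -> (A,1)->write 1,move L,goto B. Now: state=B, head=-3, tape[-4..-1]=0110 (head:  ^)
Step 4: in state B at pos -3, read 1 -> (B,1)->write 1,move L,goto H. Now: state=H, head=-4, tape[-5..-1]=00110 (head:  ^)
State H reached at step 4; 4 <= 4 -> yes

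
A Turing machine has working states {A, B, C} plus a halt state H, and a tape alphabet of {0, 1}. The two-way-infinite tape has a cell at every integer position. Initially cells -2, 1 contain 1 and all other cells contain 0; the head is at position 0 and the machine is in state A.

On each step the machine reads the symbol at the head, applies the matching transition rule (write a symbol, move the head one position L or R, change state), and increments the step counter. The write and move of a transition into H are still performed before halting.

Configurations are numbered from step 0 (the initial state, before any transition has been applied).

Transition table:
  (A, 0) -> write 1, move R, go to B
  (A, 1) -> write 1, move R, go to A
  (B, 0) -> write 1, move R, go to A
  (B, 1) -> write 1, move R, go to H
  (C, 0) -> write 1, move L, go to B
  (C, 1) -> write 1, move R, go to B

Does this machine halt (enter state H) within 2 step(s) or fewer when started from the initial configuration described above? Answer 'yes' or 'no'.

Step 1: in state A at pos 0, read 0 -> (A,0)->write 1,move R,goto B. Now: state=B, head=1, tape[-3..2]=010110 (head:     ^)
Step 2: in state B at pos 1, read 1 -> (B,1)->write 1,move R,goto H. Now: state=H, head=2, tape[-3..3]=0101100 (head:      ^)
State H reached at step 2; 2 <= 2 -> yes

Answer: yes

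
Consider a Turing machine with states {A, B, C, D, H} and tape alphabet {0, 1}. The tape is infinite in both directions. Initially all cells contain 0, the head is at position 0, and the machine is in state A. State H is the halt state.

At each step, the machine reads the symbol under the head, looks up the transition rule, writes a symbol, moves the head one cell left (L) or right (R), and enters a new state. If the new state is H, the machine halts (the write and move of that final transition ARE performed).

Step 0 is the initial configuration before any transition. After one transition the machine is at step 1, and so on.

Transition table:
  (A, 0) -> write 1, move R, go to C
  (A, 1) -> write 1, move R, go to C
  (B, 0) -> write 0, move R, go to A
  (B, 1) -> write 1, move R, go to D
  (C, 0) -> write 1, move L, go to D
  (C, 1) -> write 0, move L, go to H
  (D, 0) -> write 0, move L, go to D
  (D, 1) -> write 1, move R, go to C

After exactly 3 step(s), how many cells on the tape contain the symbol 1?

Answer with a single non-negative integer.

Answer: 2

Derivation:
Step 1: in state A at pos 0, read 0 -> (A,0)->write 1,move R,goto C. Now: state=C, head=1, tape[-1..2]=0100 (head:   ^)
Step 2: in state C at pos 1, read 0 -> (C,0)->write 1,move L,goto D. Now: state=D, head=0, tape[-1..2]=0110 (head:  ^)
Step 3: in state D at pos 0, read 1 -> (D,1)->write 1,move R,goto C. Now: state=C, head=1, tape[-1..2]=0110 (head:   ^)
Cells containing 1 after step 3: {0, 1} -> 2 cell(s)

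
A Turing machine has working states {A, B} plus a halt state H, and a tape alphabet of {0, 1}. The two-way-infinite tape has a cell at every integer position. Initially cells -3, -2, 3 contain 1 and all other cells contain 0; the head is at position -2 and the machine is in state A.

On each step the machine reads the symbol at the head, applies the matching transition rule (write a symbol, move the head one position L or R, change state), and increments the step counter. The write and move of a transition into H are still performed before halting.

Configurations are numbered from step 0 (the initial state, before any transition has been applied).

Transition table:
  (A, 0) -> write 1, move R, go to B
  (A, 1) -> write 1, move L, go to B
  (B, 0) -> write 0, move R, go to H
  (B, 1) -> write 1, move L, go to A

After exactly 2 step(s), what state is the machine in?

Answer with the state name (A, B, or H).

Step 1: in state A at pos -2, read 1 -> (A,1)->write 1,move L,goto B. Now: state=B, head=-3, tape[-4..4]=011000010 (head:  ^)
Step 2: in state B at pos -3, read 1 -> (B,1)->write 1,move L,goto A. Now: state=A, head=-4, tape[-5..4]=0011000010 (head:  ^)

Answer: A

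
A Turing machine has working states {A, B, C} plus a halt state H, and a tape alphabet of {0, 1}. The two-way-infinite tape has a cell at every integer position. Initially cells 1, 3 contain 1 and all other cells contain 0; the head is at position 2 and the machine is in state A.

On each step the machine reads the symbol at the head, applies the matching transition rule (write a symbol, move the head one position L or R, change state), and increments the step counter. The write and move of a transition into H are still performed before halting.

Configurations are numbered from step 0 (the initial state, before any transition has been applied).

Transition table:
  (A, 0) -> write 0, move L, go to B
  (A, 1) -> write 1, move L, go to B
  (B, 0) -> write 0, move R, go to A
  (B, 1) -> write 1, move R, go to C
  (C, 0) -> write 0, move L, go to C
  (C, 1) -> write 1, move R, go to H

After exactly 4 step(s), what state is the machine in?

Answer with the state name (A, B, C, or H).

Answer: H

Derivation:
Step 1: in state A at pos 2, read 0 -> (A,0)->write 0,move L,goto B. Now: state=B, head=1, tape[0..4]=01010 (head:  ^)
Step 2: in state B at pos 1, read 1 -> (B,1)->write 1,move R,goto C. Now: state=C, head=2, tape[0..4]=01010 (head:   ^)
Step 3: in state C at pos 2, read 0 -> (C,0)->write 0,move L,goto C. Now: state=C, head=1, tape[0..4]=01010 (head:  ^)
Step 4: in state C at pos 1, read 1 -> (C,1)->write 1,move R,goto H. Now: state=H, head=2, tape[0..4]=01010 (head:   ^)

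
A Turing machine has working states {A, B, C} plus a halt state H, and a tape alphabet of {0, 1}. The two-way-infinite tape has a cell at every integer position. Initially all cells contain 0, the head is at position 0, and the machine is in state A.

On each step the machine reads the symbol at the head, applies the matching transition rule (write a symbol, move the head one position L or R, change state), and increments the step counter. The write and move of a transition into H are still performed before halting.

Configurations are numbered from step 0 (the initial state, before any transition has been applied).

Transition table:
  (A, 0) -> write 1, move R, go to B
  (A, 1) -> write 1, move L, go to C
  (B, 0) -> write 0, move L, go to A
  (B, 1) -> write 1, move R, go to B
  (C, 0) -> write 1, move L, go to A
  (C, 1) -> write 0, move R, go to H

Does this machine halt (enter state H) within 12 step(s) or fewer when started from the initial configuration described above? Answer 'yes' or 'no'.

Step 1: in state A at pos 0, read 0 -> (A,0)->write 1,move R,goto B. Now: state=B, head=1, tape[-1..2]=0100 (head:   ^)
Step 2: in state B at pos 1, read 0 -> (B,0)->write 0,move L,goto A. Now: state=A, head=0, tape[-1..2]=0100 (head:  ^)
Step 3: in state A at pos 0, read 1 -> (A,1)->write 1,move L,goto C. Now: state=C, head=-1, tape[-2..2]=00100 (head:  ^)
Step 4: in state C at pos -1, read 0 -> (C,0)->write 1,move L,goto A. Now: state=A, head=-2, tape[-3..2]=001100 (head:  ^)
Step 5: in state A at pos -2, read 0 -> (A,0)->write 1,move R,goto B. Now: state=B, head=-1, tape[-3..2]=011100 (head:   ^)
Step 6: in state B at pos -1, read 1 -> (B,1)->write 1,move R,goto B. Now: state=B, head=0, tape[-3..2]=011100 (head:    ^)
Step 7: in state B at pos 0, read 1 -> (B,1)->write 1,move R,goto B. Now: state=B, head=1, tape[-3..2]=011100 (head:     ^)
Step 8: in state B at pos 1, read 0 -> (B,0)->write 0,move L,goto A. Now: state=A, head=0, tape[-3..2]=011100 (head:    ^)
Step 9: in state A at pos 0, read 1 -> (A,1)->write 1,move L,goto C. Now: state=C, head=-1, tape[-3..2]=011100 (head:   ^)
Step 10: in state C at pos -1, read 1 -> (C,1)->write 0,move R,goto H. Now: state=H, head=0, tape[-3..2]=010100 (head:    ^)
State H reached at step 10; 10 <= 12 -> yes

Answer: yes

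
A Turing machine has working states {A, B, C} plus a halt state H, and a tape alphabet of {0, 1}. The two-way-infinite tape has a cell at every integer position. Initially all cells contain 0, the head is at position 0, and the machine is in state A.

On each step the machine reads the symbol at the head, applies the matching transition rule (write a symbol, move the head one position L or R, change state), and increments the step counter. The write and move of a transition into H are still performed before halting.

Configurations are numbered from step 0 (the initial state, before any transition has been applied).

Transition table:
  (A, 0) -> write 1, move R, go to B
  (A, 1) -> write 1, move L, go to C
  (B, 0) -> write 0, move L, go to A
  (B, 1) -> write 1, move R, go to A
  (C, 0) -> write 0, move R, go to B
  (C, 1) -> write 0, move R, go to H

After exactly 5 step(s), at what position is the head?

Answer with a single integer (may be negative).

Answer: 1

Derivation:
Step 1: in state A at pos 0, read 0 -> (A,0)->write 1,move R,goto B. Now: state=B, head=1, tape[-1..2]=0100 (head:   ^)
Step 2: in state B at pos 1, read 0 -> (B,0)->write 0,move L,goto A. Now: state=A, head=0, tape[-1..2]=0100 (head:  ^)
Step 3: in state A at pos 0, read 1 -> (A,1)->write 1,move L,goto C. Now: state=C, head=-1, tape[-2..2]=00100 (head:  ^)
Step 4: in state C at pos -1, read 0 -> (C,0)->write 0,move R,goto B. Now: state=B, head=0, tape[-2..2]=00100 (head:   ^)
Step 5: in state B at pos 0, read 1 -> (B,1)->write 1,move R,goto A. Now: state=A, head=1, tape[-2..2]=00100 (head:    ^)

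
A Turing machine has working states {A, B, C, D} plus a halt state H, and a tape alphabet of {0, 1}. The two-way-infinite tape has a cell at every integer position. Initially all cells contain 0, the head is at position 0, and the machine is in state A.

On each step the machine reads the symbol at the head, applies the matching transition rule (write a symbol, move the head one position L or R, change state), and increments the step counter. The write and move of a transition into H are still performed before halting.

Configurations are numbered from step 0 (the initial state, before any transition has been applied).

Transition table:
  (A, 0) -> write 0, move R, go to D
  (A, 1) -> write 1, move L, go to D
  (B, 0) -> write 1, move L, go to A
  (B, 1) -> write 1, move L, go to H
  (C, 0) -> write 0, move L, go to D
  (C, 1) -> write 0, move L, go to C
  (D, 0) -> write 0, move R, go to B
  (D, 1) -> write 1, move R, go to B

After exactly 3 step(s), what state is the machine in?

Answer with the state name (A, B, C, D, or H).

Step 1: in state A at pos 0, read 0 -> (A,0)->write 0,move R,goto D. Now: state=D, head=1, tape[-1..2]=0000 (head:   ^)
Step 2: in state D at pos 1, read 0 -> (D,0)->write 0,move R,goto B. Now: state=B, head=2, tape[-1..3]=00000 (head:    ^)
Step 3: in state B at pos 2, read 0 -> (B,0)->write 1,move L,goto A. Now: state=A, head=1, tape[-1..3]=00010 (head:   ^)

Answer: A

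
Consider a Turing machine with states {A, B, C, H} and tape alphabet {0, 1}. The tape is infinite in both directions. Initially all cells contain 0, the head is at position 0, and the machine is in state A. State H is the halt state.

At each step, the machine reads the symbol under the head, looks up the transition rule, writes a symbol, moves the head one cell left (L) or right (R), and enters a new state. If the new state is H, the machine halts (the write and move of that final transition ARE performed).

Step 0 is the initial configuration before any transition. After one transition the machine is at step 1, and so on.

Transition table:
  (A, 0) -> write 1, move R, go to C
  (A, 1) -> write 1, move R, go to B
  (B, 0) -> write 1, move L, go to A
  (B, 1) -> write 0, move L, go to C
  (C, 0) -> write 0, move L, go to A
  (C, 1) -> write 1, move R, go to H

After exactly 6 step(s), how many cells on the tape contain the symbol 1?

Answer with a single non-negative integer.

Answer: 1

Derivation:
Step 1: in state A at pos 0, read 0 -> (A,0)->write 1,move R,goto C. Now: state=C, head=1, tape[-1..2]=0100 (head:   ^)
Step 2: in state C at pos 1, read 0 -> (C,0)->write 0,move L,goto A. Now: state=A, head=0, tape[-1..2]=0100 (head:  ^)
Step 3: in state A at pos 0, read 1 -> (A,1)->write 1,move R,goto B. Now: state=B, head=1, tape[-1..2]=0100 (head:   ^)
Step 4: in state B at pos 1, read 0 -> (B,0)->write 1,move L,goto A. Now: state=A, head=0, tape[-1..2]=0110 (head:  ^)
Step 5: in state A at pos 0, read 1 -> (A,1)->write 1,move R,goto B. Now: state=B, head=1, tape[-1..2]=0110 (head:   ^)
Step 6: in state B at pos 1, read 1 -> (B,1)->write 0,move L,goto C. Now: state=C, head=0, tape[-1..2]=0100 (head:  ^)
Cells containing 1 after step 6: {0} -> 1 cell(s)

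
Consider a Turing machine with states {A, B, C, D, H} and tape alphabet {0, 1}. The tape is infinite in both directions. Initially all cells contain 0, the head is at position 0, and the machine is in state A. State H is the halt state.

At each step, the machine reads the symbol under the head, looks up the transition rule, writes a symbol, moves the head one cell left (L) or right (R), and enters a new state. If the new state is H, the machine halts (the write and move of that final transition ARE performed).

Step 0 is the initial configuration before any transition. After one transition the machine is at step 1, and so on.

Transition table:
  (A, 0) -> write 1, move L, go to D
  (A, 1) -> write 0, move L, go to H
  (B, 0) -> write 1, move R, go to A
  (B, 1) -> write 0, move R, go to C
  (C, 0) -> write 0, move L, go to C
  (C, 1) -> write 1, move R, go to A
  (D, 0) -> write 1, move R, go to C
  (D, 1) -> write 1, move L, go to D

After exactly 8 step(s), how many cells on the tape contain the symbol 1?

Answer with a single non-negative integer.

Step 1: in state A at pos 0, read 0 -> (A,0)->write 1,move L,goto D. Now: state=D, head=-1, tape[-2..1]=0010 (head:  ^)
Step 2: in state D at pos -1, read 0 -> (D,0)->write 1,move R,goto C. Now: state=C, head=0, tape[-2..1]=0110 (head:   ^)
Step 3: in state C at pos 0, read 1 -> (C,1)->write 1,move R,goto A. Now: state=A, head=1, tape[-2..2]=01100 (head:    ^)
Step 4: in state A at pos 1, read 0 -> (A,0)->write 1,move L,goto D. Now: state=D, head=0, tape[-2..2]=01110 (head:   ^)
Step 5: in state D at pos 0, read 1 -> (D,1)->write 1,move L,goto D. Now: state=D, head=-1, tape[-2..2]=01110 (head:  ^)
Step 6: in state D at pos -1, read 1 -> (D,1)->write 1,move L,goto D. Now: state=D, head=-2, tape[-3..2]=001110 (head:  ^)
Step 7: in state D at pos -2, read 0 -> (D,0)->write 1,move R,goto C. Now: state=C, head=-1, tape[-3..2]=011110 (head:   ^)
Step 8: in state C at pos -1, read 1 -> (C,1)->write 1,move R,goto A. Now: state=A, head=0, tape[-3..2]=011110 (head:    ^)
Cells containing 1 after step 8: {-2, -1, 0, 1} -> 4 cell(s)

Answer: 4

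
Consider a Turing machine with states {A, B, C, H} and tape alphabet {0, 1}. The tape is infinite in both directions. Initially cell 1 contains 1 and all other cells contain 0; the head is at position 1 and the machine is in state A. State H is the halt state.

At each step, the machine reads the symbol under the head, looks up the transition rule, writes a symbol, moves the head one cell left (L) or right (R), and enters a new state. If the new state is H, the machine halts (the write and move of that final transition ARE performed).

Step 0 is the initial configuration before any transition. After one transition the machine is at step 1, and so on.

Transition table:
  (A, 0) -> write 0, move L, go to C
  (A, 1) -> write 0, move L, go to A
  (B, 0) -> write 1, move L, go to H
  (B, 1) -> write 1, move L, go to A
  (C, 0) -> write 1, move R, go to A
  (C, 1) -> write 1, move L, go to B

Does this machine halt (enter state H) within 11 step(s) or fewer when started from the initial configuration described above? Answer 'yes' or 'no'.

Answer: yes

Derivation:
Step 1: in state A at pos 1, read 1 -> (A,1)->write 0,move L,goto A. Now: state=A, head=0, tape[-1..2]=0000 (head:  ^)
Step 2: in state A at pos 0, read 0 -> (A,0)->write 0,move L,goto C. Now: state=C, head=-1, tape[-2..2]=00000 (head:  ^)
Step 3: in state C at pos -1, read 0 -> (C,0)->write 1,move R,goto A. Now: state=A, head=0, tape[-2..2]=01000 (head:   ^)
Step 4: in state A at pos 0, read 0 -> (A,0)->write 0,move L,goto C. Now: state=C, head=-1, tape[-2..2]=01000 (head:  ^)
Step 5: in state C at pos -1, read 1 -> (C,1)->write 1,move L,goto B. Now: state=B, head=-2, tape[-3..2]=001000 (head:  ^)
Step 6: in state B at pos -2, read 0 -> (B,0)->write 1,move L,goto H. Now: state=H, head=-3, tape[-4..2]=0011000 (head:  ^)
State H reached at step 6; 6 <= 11 -> yes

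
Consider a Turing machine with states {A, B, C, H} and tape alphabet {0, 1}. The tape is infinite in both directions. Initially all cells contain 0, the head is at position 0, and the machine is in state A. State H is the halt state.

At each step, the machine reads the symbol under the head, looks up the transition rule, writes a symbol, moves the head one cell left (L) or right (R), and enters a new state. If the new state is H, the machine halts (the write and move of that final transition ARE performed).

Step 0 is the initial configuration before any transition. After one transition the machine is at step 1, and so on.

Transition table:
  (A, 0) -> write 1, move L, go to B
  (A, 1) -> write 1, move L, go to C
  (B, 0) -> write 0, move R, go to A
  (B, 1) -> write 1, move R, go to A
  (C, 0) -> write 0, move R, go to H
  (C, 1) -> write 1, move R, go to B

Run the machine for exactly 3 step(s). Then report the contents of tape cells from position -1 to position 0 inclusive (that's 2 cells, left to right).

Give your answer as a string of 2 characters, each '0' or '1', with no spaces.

Answer: 01

Derivation:
Step 1: in state A at pos 0, read 0 -> (A,0)->write 1,move L,goto B. Now: state=B, head=-1, tape[-2..1]=0010 (head:  ^)
Step 2: in state B at pos -1, read 0 -> (B,0)->write 0,move R,goto A. Now: state=A, head=0, tape[-2..1]=0010 (head:   ^)
Step 3: in state A at pos 0, read 1 -> (A,1)->write 1,move L,goto C. Now: state=C, head=-1, tape[-2..1]=0010 (head:  ^)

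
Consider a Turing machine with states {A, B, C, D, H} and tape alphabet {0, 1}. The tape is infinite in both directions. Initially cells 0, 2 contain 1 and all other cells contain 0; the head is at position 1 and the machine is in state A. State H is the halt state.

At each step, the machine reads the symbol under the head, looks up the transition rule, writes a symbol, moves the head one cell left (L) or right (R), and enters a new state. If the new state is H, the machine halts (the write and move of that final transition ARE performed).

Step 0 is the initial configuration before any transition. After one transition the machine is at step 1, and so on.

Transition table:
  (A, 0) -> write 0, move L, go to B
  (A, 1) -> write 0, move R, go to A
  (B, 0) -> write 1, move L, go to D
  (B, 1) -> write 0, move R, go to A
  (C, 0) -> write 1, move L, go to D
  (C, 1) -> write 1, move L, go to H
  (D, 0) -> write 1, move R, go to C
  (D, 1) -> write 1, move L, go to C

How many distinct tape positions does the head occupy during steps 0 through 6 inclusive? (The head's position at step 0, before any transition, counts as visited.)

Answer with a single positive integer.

Step 1: in state A at pos 1, read 0 -> (A,0)->write 0,move L,goto B. Now: state=B, head=0, tape[-1..3]=01010 (head:  ^)
Step 2: in state B at pos 0, read 1 -> (B,1)->write 0,move R,goto A. Now: state=A, head=1, tape[-1..3]=00010 (head:   ^)
Step 3: in state A at pos 1, read 0 -> (A,0)->write 0,move L,goto B. Now: state=B, head=0, tape[-1..3]=00010 (head:  ^)
Step 4: in state B at pos 0, read 0 -> (B,0)->write 1,move L,goto D. Now: state=D, head=-1, tape[-2..3]=001010 (head:  ^)
Step 5: in state D at pos -1, read 0 -> (D,0)->write 1,move R,goto C. Now: state=C, head=0, tape[-2..3]=011010 (head:   ^)
Step 6: in state C at pos 0, read 1 -> (C,1)->write 1,move L,goto H. Now: state=H, head=-1, tape[-2..3]=011010 (head:  ^)
Head positions at steps 0..6: starting at 1, distinct positions visited = {-1, 0, 1} -> 3 position(s)

Answer: 3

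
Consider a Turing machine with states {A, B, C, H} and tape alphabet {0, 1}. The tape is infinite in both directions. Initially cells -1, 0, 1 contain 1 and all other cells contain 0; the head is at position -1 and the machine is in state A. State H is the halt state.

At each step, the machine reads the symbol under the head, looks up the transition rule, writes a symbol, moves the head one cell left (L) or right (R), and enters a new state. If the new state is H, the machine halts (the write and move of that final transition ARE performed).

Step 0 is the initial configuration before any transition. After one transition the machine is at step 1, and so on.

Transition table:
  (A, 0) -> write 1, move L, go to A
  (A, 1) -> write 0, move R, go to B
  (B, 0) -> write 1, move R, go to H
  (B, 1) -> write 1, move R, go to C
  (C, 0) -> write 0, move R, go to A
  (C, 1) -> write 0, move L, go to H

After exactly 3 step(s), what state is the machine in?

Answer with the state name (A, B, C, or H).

Answer: H

Derivation:
Step 1: in state A at pos -1, read 1 -> (A,1)->write 0,move R,goto B. Now: state=B, head=0, tape[-2..2]=00110 (head:   ^)
Step 2: in state B at pos 0, read 1 -> (B,1)->write 1,move R,goto C. Now: state=C, head=1, tape[-2..2]=00110 (head:    ^)
Step 3: in state C at pos 1, read 1 -> (C,1)->write 0,move L,goto H. Now: state=H, head=0, tape[-2..2]=00100 (head:   ^)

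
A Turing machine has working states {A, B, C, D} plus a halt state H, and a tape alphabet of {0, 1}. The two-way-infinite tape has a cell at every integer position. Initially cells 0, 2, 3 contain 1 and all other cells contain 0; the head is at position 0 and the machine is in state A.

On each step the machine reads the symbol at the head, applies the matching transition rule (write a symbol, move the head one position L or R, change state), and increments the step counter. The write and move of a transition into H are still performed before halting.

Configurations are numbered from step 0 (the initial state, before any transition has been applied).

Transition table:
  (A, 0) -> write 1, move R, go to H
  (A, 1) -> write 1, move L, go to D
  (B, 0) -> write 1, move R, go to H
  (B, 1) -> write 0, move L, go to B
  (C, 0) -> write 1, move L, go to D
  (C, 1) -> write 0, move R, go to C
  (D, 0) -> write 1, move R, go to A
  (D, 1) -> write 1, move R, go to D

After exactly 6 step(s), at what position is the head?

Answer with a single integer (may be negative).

Step 1: in state A at pos 0, read 1 -> (A,1)->write 1,move L,goto D. Now: state=D, head=-1, tape[-2..4]=0010110 (head:  ^)
Step 2: in state D at pos -1, read 0 -> (D,0)->write 1,move R,goto A. Now: state=A, head=0, tape[-2..4]=0110110 (head:   ^)
Step 3: in state A at pos 0, read 1 -> (A,1)->write 1,move L,goto D. Now: state=D, head=-1, tape[-2..4]=0110110 (head:  ^)
Step 4: in state D at pos -1, read 1 -> (D,1)->write 1,move R,goto D. Now: state=D, head=0, tape[-2..4]=0110110 (head:   ^)
Step 5: in state D at pos 0, read 1 -> (D,1)->write 1,move R,goto D. Now: state=D, head=1, tape[-2..4]=0110110 (head:    ^)
Step 6: in state D at pos 1, read 0 -> (D,0)->write 1,move R,goto A. Now: state=A, head=2, tape[-2..4]=0111110 (head:     ^)

Answer: 2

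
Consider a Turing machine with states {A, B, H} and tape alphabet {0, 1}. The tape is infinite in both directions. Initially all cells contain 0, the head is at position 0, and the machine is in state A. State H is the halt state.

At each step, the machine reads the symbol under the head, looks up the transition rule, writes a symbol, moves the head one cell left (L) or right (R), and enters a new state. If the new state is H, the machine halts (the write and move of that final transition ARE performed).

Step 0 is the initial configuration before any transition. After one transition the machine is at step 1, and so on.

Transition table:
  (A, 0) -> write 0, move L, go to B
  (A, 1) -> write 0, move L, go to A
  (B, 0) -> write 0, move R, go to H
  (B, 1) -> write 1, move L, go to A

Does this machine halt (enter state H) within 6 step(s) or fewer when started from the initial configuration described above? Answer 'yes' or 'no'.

Answer: yes

Derivation:
Step 1: in state A at pos 0, read 0 -> (A,0)->write 0,move L,goto B. Now: state=B, head=-1, tape[-2..1]=0000 (head:  ^)
Step 2: in state B at pos -1, read 0 -> (B,0)->write 0,move R,goto H. Now: state=H, head=0, tape[-2..1]=0000 (head:   ^)
State H reached at step 2; 2 <= 6 -> yes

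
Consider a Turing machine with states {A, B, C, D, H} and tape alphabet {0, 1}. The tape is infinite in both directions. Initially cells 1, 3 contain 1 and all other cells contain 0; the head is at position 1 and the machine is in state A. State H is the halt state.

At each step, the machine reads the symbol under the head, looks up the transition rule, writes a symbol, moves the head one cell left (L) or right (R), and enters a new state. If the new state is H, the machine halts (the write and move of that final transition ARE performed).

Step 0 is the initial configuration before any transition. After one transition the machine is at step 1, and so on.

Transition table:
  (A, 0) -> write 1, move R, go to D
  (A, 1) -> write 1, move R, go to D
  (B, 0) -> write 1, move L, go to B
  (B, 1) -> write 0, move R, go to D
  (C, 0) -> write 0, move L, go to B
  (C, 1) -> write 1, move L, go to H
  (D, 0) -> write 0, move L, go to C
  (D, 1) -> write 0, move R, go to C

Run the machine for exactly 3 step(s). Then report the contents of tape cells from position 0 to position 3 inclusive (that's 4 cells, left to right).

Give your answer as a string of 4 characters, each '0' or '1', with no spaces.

Step 1: in state A at pos 1, read 1 -> (A,1)->write 1,move R,goto D. Now: state=D, head=2, tape[0..4]=01010 (head:   ^)
Step 2: in state D at pos 2, read 0 -> (D,0)->write 0,move L,goto C. Now: state=C, head=1, tape[0..4]=01010 (head:  ^)
Step 3: in state C at pos 1, read 1 -> (C,1)->write 1,move L,goto H. Now: state=H, head=0, tape[-1..4]=001010 (head:  ^)

Answer: 0101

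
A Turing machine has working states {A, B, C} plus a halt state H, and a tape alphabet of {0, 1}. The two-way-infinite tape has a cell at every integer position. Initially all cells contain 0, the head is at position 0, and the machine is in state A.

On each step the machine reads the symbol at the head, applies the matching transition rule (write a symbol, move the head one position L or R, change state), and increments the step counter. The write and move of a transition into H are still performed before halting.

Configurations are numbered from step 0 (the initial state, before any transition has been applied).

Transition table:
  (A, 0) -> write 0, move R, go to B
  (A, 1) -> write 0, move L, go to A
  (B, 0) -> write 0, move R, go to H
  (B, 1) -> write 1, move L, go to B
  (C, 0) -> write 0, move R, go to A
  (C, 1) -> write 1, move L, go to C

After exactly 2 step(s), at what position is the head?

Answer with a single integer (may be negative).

Answer: 2

Derivation:
Step 1: in state A at pos 0, read 0 -> (A,0)->write 0,move R,goto B. Now: state=B, head=1, tape[-1..2]=0000 (head:   ^)
Step 2: in state B at pos 1, read 0 -> (B,0)->write 0,move R,goto H. Now: state=H, head=2, tape[-1..3]=00000 (head:    ^)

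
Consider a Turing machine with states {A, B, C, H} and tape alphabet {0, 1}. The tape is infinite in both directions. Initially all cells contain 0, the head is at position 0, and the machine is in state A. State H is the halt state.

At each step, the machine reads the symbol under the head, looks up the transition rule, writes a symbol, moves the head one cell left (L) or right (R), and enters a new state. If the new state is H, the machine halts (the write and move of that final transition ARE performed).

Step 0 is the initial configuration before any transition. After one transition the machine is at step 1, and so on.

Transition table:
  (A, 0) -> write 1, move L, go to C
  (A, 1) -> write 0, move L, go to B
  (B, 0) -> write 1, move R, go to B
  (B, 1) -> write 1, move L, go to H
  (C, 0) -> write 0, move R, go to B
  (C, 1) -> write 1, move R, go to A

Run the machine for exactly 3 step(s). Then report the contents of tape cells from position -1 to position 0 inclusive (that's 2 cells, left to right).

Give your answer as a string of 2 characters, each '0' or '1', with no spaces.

Step 1: in state A at pos 0, read 0 -> (A,0)->write 1,move L,goto C. Now: state=C, head=-1, tape[-2..1]=0010 (head:  ^)
Step 2: in state C at pos -1, read 0 -> (C,0)->write 0,move R,goto B. Now: state=B, head=0, tape[-2..1]=0010 (head:   ^)
Step 3: in state B at pos 0, read 1 -> (B,1)->write 1,move L,goto H. Now: state=H, head=-1, tape[-2..1]=0010 (head:  ^)

Answer: 01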